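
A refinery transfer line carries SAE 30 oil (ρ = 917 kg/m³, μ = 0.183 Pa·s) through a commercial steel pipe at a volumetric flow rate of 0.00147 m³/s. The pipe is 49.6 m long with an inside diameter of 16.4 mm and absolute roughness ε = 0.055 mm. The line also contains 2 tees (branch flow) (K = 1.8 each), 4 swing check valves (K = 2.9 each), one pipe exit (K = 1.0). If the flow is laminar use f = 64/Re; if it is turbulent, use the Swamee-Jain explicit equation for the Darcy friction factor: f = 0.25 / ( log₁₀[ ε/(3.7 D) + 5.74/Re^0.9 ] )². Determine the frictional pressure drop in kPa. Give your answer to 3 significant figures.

Cross-sectional area A = πD²/4 = π(0.0164)²/4 = 0.0002112 m²; mean velocity V = Q/A = 0.00147/0.0002112 = 6.959 m/s.
Reynolds number Re = ρVD/μ = 917 · 6.959 · 0.0164 / 0.183 = 571.9.
Re < 2300 → laminar flow, so f = 64/Re = 64/571.9 = 0.1119 (the turbulent correlation is not needed).
Total minor-loss coefficient ΣK = 2·1.8 + 4·2.9 + 1·1 = 16.2.
ΔP = [f·L/D + ΣK]·(ρV²/2) = [0.1119·49.6/0.0164 + 16.2]·(917·6.959²/2) = [338.5 + 16.2]·2.22e+04 = 7.875e+06 Pa.
ΔP = 7.875e+06 Pa = 7870 kPa.

ΔP ≈ 7870 kPa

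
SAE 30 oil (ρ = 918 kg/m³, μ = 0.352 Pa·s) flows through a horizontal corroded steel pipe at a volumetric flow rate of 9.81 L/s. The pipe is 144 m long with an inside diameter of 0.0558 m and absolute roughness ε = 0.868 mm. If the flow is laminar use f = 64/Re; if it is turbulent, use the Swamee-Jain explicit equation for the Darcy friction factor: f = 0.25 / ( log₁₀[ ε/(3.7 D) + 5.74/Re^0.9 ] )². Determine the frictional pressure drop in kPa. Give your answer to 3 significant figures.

Q = 9.81 L/s = 9.81/1000 = 0.00981 m³/s.
Cross-sectional area A = πD²/4 = π(0.0558)²/4 = 0.002445 m²; mean velocity V = Q/A = 0.00981/0.002445 = 4.012 m/s.
Reynolds number Re = ρVD/μ = 918 · 4.012 · 0.0558 / 0.352 = 583.8.
Re < 2300 → laminar flow, so f = 64/Re = 64/583.8 = 0.1096 (the turbulent correlation is not needed).
Darcy-Weisbach: ΔP = f(L/D)(ρV²/2) = 0.1096·(144/0.0558)·(918·4.012²/2) = 0.1096·2581·7386 = 2.09e+06 Pa.
ΔP = 2.09e+06 Pa = 2090 kPa.

ΔP ≈ 2090 kPa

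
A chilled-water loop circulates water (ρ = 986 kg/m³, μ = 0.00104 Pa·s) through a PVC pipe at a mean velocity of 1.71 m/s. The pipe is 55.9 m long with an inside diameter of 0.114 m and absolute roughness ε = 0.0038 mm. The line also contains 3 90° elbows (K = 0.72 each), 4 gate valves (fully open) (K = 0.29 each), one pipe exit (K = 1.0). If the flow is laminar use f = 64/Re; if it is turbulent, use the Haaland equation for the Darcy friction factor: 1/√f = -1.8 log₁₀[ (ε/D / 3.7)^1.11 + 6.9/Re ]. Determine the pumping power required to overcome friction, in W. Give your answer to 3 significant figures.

P ≈ 305 W

Reynolds number Re = ρVD/μ = 986 · 1.71 · 0.114 / 0.00104 = 1.848e+05.
Re > 4000 → turbulent. Relative roughness ε/D = 3.8e-06/0.114 = 3.33e-05. Haaland: 1/√f = -1.8 log₁₀[(3.33e-05/3.7)^1.11 + 6.9/1.848e+05] = -1.8 log₁₀[2.51e-06 + 3.73e-05] = 7.919, so f = 0.01594.
Total minor-loss coefficient ΣK = 3·0.72 + 4·0.29 + 1·1 = 4.32.
ΔP = [f·L/D + ΣK]·(ρV²/2) = [0.01594·55.9/0.114 + 4.32]·(986·1.71²/2) = [7.819 + 4.32]·1442 = 1.75e+04 Pa.
Q = V·A = 1.71·0.01021 = 0.01745 m³/s.
Pumping power P = QΔP = 0.01745·1.75e+04 = 305.4 W = 305 W.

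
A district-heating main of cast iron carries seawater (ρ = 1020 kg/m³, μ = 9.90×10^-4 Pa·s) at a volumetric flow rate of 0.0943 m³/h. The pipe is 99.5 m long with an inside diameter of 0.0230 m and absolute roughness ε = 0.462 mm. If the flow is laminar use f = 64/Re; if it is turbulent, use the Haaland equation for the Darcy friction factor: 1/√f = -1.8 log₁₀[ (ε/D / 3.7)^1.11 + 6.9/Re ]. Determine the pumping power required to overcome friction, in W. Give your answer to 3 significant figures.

Q = 0.0943 m³/h = 0.0943/3600 = 2.619e-05 m³/s.
Cross-sectional area A = πD²/4 = π(0.023)²/4 = 0.0004155 m²; mean velocity V = Q/A = 2.619e-05/0.0004155 = 0.06305 m/s.
Reynolds number Re = ρVD/μ = 1020 · 0.06305 · 0.023 / 0.00099 = 1494.
Re < 2300 → laminar flow, so f = 64/Re = 64/1494 = 0.04284 (the turbulent correlation is not needed).
Darcy-Weisbach: ΔP = f(L/D)(ρV²/2) = 0.04284·(99.5/0.023)·(1020·0.06305²/2) = 0.04284·4326·2.027 = 375.7 Pa.
Pumping power P = QΔP = 2.619e-05·375.7 = 0.009841 W = 0.00984 W.

P ≈ 0.00984 W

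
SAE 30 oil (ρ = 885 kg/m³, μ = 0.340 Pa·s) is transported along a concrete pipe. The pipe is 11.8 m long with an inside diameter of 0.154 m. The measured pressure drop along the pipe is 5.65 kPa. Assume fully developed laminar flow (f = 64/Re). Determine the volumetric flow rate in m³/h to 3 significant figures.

For laminar flow, f = 64/Re with Re = ρVD/μ, so Darcy-Weisbach reduces to ΔP = 32μLV/D². Solving for V: V = ΔP·D²/(32μL) = 5650·(0.154)²/(32·0.34·11.8) = 1.044 m/s.
Check: Re = ρVD/μ = 885·1.044·0.154/0.34 = 418.4 < 2300, so the laminar assumption holds.
Q = V·A = 1.044·(π/4·0.154²) = 0.01944 m³/s = 70.0 m³/h.

Q ≈ 70.0 m³/h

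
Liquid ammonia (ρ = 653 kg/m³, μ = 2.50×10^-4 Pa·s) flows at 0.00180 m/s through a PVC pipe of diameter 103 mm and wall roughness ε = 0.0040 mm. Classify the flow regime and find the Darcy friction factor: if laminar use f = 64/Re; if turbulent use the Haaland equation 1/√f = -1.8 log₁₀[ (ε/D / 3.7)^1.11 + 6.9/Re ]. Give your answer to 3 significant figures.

Re = ρVD/μ = 653·0.0018·0.103/0.00025 = 484.3.
Re < 2300 → laminar, so f = 64/Re = 0.1322 (roughness is irrelevant in laminar flow).

f ≈ 0.132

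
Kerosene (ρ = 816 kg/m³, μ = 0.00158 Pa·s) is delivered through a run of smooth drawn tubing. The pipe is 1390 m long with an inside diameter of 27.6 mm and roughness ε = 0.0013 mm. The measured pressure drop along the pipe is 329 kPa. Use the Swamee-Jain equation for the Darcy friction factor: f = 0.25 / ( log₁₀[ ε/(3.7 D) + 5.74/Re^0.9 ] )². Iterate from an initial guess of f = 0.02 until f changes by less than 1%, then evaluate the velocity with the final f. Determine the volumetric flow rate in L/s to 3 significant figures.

Q ≈ 0.431 L/s

Rearranging Darcy-Weisbach: V = √(2·ΔP·D/(f·L·ρ)). With ε/D = 1.3e-06/0.0276 = 4.71e-05, iterate starting from f = 0.02:
  f = 0.02 → V = √(2·3.29e+05·0.0276/(0.02·1390·816)) = 0.8947 m/s; Re = ρVD/μ = 1.275e+04; f → 0.02909
  f = 0.02909 → V = 0.7419 m/s; Re = 1.057e+04; f → 0.03059
  f = 0.03059 → V = 0.7235 m/s; Re = 1.031e+04; f → 0.0308
Converged (Δf/f < 1%). With the final f = 0.0308: V = √(2·3.29e+05·0.0276/(0.0308·1390·816)) = 0.7211 m/s.
Q = V·A = 0.7211·(π/4·0.0276²) = 0.0004314 m³/s = 0.431 L/s.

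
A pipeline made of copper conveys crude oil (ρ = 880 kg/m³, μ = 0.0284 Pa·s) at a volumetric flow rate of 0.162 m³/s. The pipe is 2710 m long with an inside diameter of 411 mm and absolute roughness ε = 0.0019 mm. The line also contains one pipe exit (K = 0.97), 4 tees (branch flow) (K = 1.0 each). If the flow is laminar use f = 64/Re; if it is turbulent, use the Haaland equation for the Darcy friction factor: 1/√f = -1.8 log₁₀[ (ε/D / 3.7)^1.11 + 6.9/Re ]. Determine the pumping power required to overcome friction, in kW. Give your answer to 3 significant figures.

P ≈ 19.8 kW

Cross-sectional area A = πD²/4 = π(0.411)²/4 = 0.1327 m²; mean velocity V = Q/A = 0.162/0.1327 = 1.221 m/s.
Reynolds number Re = ρVD/μ = 880 · 1.221 · 0.411 / 0.0284 = 1.555e+04.
Re > 4000 → turbulent. Relative roughness ε/D = 1.9e-06/0.411 = 4.62e-06. Haaland: 1/√f = -1.8 log₁₀[(4.62e-06/3.7)^1.11 + 6.9/1.555e+04] = -1.8 log₁₀[2.8e-07 + 0.000444] = 6.035, so f = 0.02746.
Total minor-loss coefficient ΣK = 1·0.97 + 4·1 = 4.97.
ΔP = [f·L/D + ΣK]·(ρV²/2) = [0.02746·2710/0.411 + 4.97]·(880·1.221²/2) = [181.1 + 4.97]·656 = 1.22e+05 Pa.
Pumping power P = QΔP = 0.162·1.22e+05 = 19770 W = 19.8 kW.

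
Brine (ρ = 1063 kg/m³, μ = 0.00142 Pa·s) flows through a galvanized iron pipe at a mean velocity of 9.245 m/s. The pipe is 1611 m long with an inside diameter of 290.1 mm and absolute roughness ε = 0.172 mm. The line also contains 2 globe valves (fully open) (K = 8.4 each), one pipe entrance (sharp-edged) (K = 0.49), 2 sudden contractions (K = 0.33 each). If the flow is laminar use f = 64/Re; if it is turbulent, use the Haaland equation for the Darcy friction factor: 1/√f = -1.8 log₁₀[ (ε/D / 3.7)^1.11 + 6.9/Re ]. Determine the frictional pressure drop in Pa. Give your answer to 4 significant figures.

ΔP ≈ 5253000 Pa

Reynolds number Re = ρVD/μ = 1063 · 9.245 · 0.2901 / 0.00142 = 2.008e+06.
Re > 4000 → turbulent. Relative roughness ε/D = 0.000172/0.2901 = 0.000593. Haaland: 1/√f = -1.8 log₁₀[(0.000593/3.7)^1.11 + 6.9/2.008e+06] = -1.8 log₁₀[6.13e-05 + 3.44e-06] = 7.54, so f = 0.01759.
Total minor-loss coefficient ΣK = 2·8.4 + 1·0.49 + 2·0.33 = 17.9.
ΔP = [f·L/D + ΣK]·(ρV²/2) = [0.01759·1611/0.2901 + 17.9]·(1063·9.245²/2) = [97.67 + 17.9]·4.543e+04 = 5.253e+06 Pa.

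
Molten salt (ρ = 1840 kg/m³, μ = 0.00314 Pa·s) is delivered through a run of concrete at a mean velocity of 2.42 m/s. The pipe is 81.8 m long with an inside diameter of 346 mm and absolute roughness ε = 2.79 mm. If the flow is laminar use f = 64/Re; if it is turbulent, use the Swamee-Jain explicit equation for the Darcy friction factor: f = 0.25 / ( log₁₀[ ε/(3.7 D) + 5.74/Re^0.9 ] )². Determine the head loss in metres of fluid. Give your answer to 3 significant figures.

h_f ≈ 2.51 m

Reynolds number Re = ρVD/μ = 1840 · 2.42 · 0.346 / 0.00314 = 4.907e+05.
Re > 4000 → turbulent. Relative roughness ε/D = 0.00279/0.346 = 0.00806. Swamee-Jain: f = 0.25/(log₁₀[0.00806/3.7 + 5.74/4.907e+05^0.9])² = 0.25/(log₁₀[0.00218 + 4.34e-05])² = 0.25/(-2.653)² = 0.03552.
Darcy-Weisbach: ΔP = f(L/D)(ρV²/2) = 0.03552·(81.8/0.346)·(1840·2.42²/2) = 0.03552·236.4·5388 = 4.524e+04 Pa.
Head loss h_f = ΔP/(ρg) = 4.524e+04/(1840·9.81) = 2.51 m.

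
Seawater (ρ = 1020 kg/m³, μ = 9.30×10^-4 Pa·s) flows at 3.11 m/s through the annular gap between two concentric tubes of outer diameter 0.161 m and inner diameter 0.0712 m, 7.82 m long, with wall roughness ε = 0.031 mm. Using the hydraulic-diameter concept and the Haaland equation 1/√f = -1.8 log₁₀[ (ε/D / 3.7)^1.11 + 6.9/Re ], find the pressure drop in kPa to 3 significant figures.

ΔP ≈ 7.34 kPa

Hydraulic diameter D_h = 4A/P = D_o - D_i = 0.161 - 0.0712 = 0.0898 m.
Re = ρVD_h/μ = 1020·3.11·0.0898/0.00093 = 3.063e+05.
ε/D_h = 3.1e-05/0.0898 = 0.000345; Haaland gives 1/√f = -1.8 log₁₀[3.36e-05+2.25e-05] = 7.651, so f = 0.01708.
ΔP = f(L/D_h)(ρV²/2) = 0.01708·7.82/0.0898·4933 = 7338 Pa.
ΔP = 7.34 kPa.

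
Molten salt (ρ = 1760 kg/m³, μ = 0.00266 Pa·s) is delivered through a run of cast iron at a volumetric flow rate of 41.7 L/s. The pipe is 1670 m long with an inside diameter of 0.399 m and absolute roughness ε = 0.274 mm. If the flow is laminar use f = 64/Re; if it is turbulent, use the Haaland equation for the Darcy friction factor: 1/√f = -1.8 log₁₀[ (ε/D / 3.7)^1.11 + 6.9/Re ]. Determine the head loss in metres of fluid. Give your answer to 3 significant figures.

h_f ≈ 0.501 m

Q = 41.7 L/s = 41.7/1000 = 0.0417 m³/s.
Cross-sectional area A = πD²/4 = π(0.399)²/4 = 0.125 m²; mean velocity V = Q/A = 0.0417/0.125 = 0.3335 m/s.
Reynolds number Re = ρVD/μ = 1760 · 0.3335 · 0.399 / 0.00266 = 8.804e+04.
Re > 4000 → turbulent. Relative roughness ε/D = 0.000274/0.399 = 0.000687. Haaland: 1/√f = -1.8 log₁₀[(0.000687/3.7)^1.11 + 6.9/8.804e+04] = -1.8 log₁₀[7.21e-05 + 7.84e-05] = 6.88, so f = 0.02112.
Darcy-Weisbach: ΔP = f(L/D)(ρV²/2) = 0.02112·(1670/0.399)·(1760·0.3335²/2) = 0.02112·4185·97.88 = 8654 Pa.
Head loss h_f = ΔP/(ρg) = 8654/(1760·9.81) = 0.501 m.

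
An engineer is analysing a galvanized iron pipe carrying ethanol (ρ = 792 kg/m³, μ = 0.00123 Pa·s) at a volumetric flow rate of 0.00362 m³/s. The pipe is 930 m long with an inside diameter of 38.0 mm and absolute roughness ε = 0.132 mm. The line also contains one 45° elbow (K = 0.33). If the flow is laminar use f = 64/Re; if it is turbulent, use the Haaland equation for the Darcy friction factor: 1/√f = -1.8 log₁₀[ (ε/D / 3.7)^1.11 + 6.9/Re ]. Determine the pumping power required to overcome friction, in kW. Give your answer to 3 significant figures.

Cross-sectional area A = πD²/4 = π(0.038)²/4 = 0.001134 m²; mean velocity V = Q/A = 0.00362/0.001134 = 3.192 m/s.
Reynolds number Re = ρVD/μ = 792 · 3.192 · 0.038 / 0.00123 = 7.81e+04.
Re > 4000 → turbulent. Relative roughness ε/D = 0.000132/0.038 = 0.00347. Haaland: 1/√f = -1.8 log₁₀[(0.00347/3.7)^1.11 + 6.9/7.81e+04] = -1.8 log₁₀[0.000436 + 8.83e-05] = 5.905, so f = 0.02868.
Total minor-loss coefficient ΣK = 1·0.33 = 0.33.
ΔP = [f·L/D + ΣK]·(ρV²/2) = [0.02868·930/0.038 + 0.33]·(792·3.192²/2) = [702 + 0.33]·4035 = 2.834e+06 Pa.
Pumping power P = QΔP = 0.00362·2.834e+06 = 10260 W = 10.3 kW.

P ≈ 10.3 kW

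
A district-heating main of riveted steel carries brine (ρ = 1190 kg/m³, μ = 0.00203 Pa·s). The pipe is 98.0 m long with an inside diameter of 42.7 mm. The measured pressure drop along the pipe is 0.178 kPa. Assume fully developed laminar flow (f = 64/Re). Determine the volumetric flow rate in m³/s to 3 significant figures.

For laminar flow, f = 64/Re with Re = ρVD/μ, so Darcy-Weisbach reduces to ΔP = 32μLV/D². Solving for V: V = ΔP·D²/(32μL) = 178·(0.0427)²/(32·0.00203·98) = 0.05098 m/s.
Check: Re = ρVD/μ = 1190·0.05098·0.0427/0.00203 = 1276 < 2300, so the laminar assumption holds.
Q = V·A = 0.05098·(π/4·0.0427²) = 7.3e-05 m³/s = 7.30×10^-5 m³/s.

Q ≈ 7.30×10^-5 m³/s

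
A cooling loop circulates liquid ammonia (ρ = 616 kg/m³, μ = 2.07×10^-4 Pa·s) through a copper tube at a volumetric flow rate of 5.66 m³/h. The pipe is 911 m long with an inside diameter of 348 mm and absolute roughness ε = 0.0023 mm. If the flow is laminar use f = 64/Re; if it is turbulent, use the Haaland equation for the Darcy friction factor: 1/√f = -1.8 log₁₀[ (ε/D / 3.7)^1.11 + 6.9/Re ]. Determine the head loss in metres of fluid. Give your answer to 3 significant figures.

Q = 5.66 m³/h = 5.66/3600 = 0.001572 m³/s.
Cross-sectional area A = πD²/4 = π(0.348)²/4 = 0.09511 m²; mean velocity V = Q/A = 0.001572/0.09511 = 0.01653 m/s.
Reynolds number Re = ρVD/μ = 616 · 0.01653 · 0.348 / 0.000207 = 1.712e+04.
Re > 4000 → turbulent. Relative roughness ε/D = 2.3e-06/0.348 = 6.61e-06. Haaland: 1/√f = -1.8 log₁₀[(6.61e-06/3.7)^1.11 + 6.9/1.712e+04] = -1.8 log₁₀[4.17e-07 + 0.000403] = 6.109, so f = 0.02679.
Darcy-Weisbach: ΔP = f(L/D)(ρV²/2) = 0.02679·(911/0.348)·(616·0.01653²/2) = 0.02679·2618·0.08416 = 5.902 Pa.
Head loss h_f = ΔP/(ρg) = 5.902/(616·9.81) = 9.77×10^-4 m.

h_f ≈ 9.77×10^-4 m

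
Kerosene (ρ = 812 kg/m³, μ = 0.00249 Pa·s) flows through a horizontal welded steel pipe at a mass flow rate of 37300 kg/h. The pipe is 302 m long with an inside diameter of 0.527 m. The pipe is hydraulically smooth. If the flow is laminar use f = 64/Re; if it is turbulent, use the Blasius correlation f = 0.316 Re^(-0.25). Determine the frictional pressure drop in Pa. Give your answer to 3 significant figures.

ṁ = 37300 kg/h = 37300/3600 = 10.36 kg/s.
A = πD²/4 = π(0.527)²/4 = 0.2181 m²; mean velocity V = ṁ/(ρA) = 10.36/(812 · 0.2181) = 0.0585 m/s.
Reynolds number Re = ρVD/μ = 812 · 0.0585 · 0.527 / 0.00249 = 1.005e+04.
Re > 4000 → turbulent. Smooth-pipe (Blasius): f = 0.316 Re^(-0.25) = 0.316/(1.005e+04)^0.25 = 0.03156.
Darcy-Weisbach: ΔP = f(L/D)(ρV²/2) = 0.03156·(302/0.527)·(812·0.0585²/2) = 0.03156·573.1·1.389 = 25.13 Pa.

ΔP ≈ 25.1 Pa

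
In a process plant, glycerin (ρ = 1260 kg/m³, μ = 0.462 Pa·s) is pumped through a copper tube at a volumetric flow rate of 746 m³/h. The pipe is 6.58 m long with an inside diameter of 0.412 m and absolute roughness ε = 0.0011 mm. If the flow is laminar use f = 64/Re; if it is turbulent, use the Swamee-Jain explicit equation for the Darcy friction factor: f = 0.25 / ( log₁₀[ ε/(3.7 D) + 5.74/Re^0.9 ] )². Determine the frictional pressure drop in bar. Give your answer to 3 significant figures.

ΔP ≈ 0.00891 bar

Q = 746 m³/h = 746/3600 = 0.2072 m³/s.
Cross-sectional area A = πD²/4 = π(0.412)²/4 = 0.1333 m²; mean velocity V = Q/A = 0.2072/0.1333 = 1.554 m/s.
Reynolds number Re = ρVD/μ = 1260 · 1.554 · 0.412 / 0.462 = 1747.
Re < 2300 → laminar flow, so f = 64/Re = 64/1747 = 0.03664 (the turbulent correlation is not needed).
Darcy-Weisbach: ΔP = f(L/D)(ρV²/2) = 0.03664·(6.58/0.412)·(1260·1.554²/2) = 0.03664·15.97·1522 = 890.8 Pa.
ΔP = 890.8 Pa = 0.00891 bar.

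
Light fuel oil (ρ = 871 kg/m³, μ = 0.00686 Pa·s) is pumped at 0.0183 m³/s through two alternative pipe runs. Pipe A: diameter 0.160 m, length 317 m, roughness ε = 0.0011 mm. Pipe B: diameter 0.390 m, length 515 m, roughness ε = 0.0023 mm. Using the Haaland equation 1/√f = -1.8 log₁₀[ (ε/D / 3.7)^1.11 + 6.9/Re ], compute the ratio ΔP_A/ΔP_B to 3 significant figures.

ΔP_A/ΔP_B ≈ 41.7

Pipe A: V = Q/A = 0.0183/0.02011 = 0.9102 m/s; Re = 1.849e+04; ε/D = 6.88e-06; Haaland → f = 0.02627; ΔP_A = f(L/D)(ρV²/2) = 1.878e+04 Pa.
Pipe B: V = Q/A = 0.0183/0.1195 = 0.1532 m/s; Re = 7586; ε/D = 5.9e-06; Haaland → f = 0.03338; ΔP_B = f(L/D)(ρV²/2) = 450.4 Pa.
ΔP_A/ΔP_B = 1.878e+04/450.4 = 41.7.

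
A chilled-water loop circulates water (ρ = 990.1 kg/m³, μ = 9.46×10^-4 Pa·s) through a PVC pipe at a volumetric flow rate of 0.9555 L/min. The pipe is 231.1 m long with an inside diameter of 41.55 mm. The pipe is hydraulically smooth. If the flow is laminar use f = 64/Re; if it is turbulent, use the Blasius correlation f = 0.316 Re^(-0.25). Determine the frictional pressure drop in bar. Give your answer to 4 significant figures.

ΔP ≈ 4.759×10^-4 bar

Q = 0.9555 L/min = 0.9555/60000 = 1.593e-05 m³/s.
Cross-sectional area A = πD²/4 = π(0.04155)²/4 = 0.001356 m²; mean velocity V = Q/A = 1.593e-05/0.001356 = 0.01174 m/s.
Reynolds number Re = ρVD/μ = 990.1 · 0.01174 · 0.04155 / 0.000946 = 510.7.
Re < 2300 → laminar flow, so f = 64/Re = 64/510.7 = 0.1253 (the turbulent correlation is not needed).
Darcy-Weisbach: ΔP = f(L/D)(ρV²/2) = 0.1253·(231.1/0.04155)·(990.1·0.01174²/2) = 0.1253·5562·0.06829 = 47.59 Pa.
ΔP = 47.59 Pa = 4.759×10^-4 bar.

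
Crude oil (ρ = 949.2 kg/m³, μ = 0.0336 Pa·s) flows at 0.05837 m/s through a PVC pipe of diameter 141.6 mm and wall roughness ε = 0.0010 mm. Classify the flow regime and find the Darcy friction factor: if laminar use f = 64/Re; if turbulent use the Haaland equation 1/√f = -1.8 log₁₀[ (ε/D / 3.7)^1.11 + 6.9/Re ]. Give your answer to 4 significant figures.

Re = ρVD/μ = 949.2·0.05837·0.1416/0.0336 = 233.5.
Re < 2300 → laminar, so f = 64/Re = 0.2741 (roughness is irrelevant in laminar flow).

f ≈ 0.2741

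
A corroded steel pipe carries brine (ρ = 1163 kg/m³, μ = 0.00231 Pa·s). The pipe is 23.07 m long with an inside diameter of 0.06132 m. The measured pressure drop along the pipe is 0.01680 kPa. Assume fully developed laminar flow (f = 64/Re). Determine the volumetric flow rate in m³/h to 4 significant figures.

Q ≈ 0.3938 m³/h

For laminar flow, f = 64/Re with Re = ρVD/μ, so Darcy-Weisbach reduces to ΔP = 32μLV/D². Solving for V: V = ΔP·D²/(32μL) = 16.8·(0.06132)²/(32·0.00231·23.07) = 0.03704 m/s.
Check: Re = ρVD/μ = 1163·0.03704·0.06132/0.00231 = 1144 < 2300, so the laminar assumption holds.
Q = V·A = 0.03704·(π/4·0.06132²) = 0.0001094 m³/s = 0.3938 m³/h.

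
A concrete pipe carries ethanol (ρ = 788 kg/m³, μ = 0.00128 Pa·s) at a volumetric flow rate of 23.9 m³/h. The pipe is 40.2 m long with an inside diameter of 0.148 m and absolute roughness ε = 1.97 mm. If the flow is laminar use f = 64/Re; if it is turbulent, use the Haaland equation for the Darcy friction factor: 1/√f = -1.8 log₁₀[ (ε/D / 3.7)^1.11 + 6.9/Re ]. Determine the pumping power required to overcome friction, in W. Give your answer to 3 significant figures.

P ≈ 4.58 W

Q = 23.9 m³/h = 23.9/3600 = 0.006639 m³/s.
Cross-sectional area A = πD²/4 = π(0.148)²/4 = 0.0172 m²; mean velocity V = Q/A = 0.006639/0.0172 = 0.3859 m/s.
Reynolds number Re = ρVD/μ = 788 · 0.3859 · 0.148 / 0.00128 = 3.516e+04.
Re > 4000 → turbulent. Relative roughness ε/D = 0.00197/0.148 = 0.0133. Haaland: 1/√f = -1.8 log₁₀[(0.0133/3.7)^1.11 + 6.9/3.516e+04] = -1.8 log₁₀[0.00194 + 0.000196] = 4.808, so f = 0.04326.
Darcy-Weisbach: ΔP = f(L/D)(ρV²/2) = 0.04326·(40.2/0.148)·(788·0.3859²/2) = 0.04326·271.6·58.68 = 689.5 Pa.
Pumping power P = QΔP = 0.006639·689.5 = 4.578 W = 4.58 W.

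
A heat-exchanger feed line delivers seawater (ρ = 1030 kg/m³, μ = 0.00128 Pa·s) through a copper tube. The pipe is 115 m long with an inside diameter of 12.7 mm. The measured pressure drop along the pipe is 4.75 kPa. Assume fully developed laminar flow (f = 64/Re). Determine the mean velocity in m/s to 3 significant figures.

For laminar flow, f = 64/Re with Re = ρVD/μ, so Darcy-Weisbach reduces to ΔP = 32μLV/D². Solving for V: V = ΔP·D²/(32μL) = 4750·(0.0127)²/(32·0.00128·115) = 0.1626 m/s.
Check: Re = ρVD/μ = 1030·0.1626·0.0127/0.00128 = 1662 < 2300, so the laminar assumption holds.

V ≈ 0.163 m/s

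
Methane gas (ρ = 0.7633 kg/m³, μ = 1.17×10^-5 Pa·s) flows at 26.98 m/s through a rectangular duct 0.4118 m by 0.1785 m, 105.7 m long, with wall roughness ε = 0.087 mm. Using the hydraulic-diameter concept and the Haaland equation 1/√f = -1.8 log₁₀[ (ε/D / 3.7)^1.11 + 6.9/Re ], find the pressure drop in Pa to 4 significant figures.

ΔP ≈ 1966 Pa

Hydraulic diameter D_h = 4A/P = 4·(0.4118·0.1785)/(2·(0.4118+0.1785)) = 0.294/1.181 = 0.249 m.
Re = ρVD_h/μ = 0.7633·26.98·0.249/1.17e-05 = 4.384e+05.
ε/D_h = 8.7e-05/0.249 = 0.000349; Haaland gives 1/√f = -1.8 log₁₀[3.41e-05+1.57e-05] = 7.745, so f = 0.01667.
ΔP = f(L/D_h)(ρV²/2) = 0.01667·105.7/0.249·277.8 = 1966 Pa.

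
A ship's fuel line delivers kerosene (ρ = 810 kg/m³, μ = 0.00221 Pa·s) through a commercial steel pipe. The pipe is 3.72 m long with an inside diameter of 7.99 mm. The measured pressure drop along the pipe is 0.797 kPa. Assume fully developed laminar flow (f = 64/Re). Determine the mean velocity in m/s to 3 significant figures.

For laminar flow, f = 64/Re with Re = ρVD/μ, so Darcy-Weisbach reduces to ΔP = 32μLV/D². Solving for V: V = ΔP·D²/(32μL) = 797·(0.00799)²/(32·0.00221·3.72) = 0.1934 m/s.
Check: Re = ρVD/μ = 810·0.1934·0.00799/0.00221 = 566.4 < 2300, so the laminar assumption holds.

V ≈ 0.193 m/s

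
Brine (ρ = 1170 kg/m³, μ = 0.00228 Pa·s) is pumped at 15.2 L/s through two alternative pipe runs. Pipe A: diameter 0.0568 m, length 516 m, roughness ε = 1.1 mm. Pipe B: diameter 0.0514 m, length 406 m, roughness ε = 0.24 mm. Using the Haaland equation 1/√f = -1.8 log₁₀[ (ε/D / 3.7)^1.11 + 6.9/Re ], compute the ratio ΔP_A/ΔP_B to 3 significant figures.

ΔP_A/ΔP_B ≈ 1.23

Pipe A: V = Q/A = 0.0152/0.002534 = 5.999 m/s; Re = 1.748e+05; ε/D = 0.0194; Haaland → f = 0.04836; ΔP_A = f(L/D)(ρV²/2) = 9.248e+06 Pa.
Pipe B: V = Q/A = 0.0152/0.002075 = 7.325 m/s; Re = 1.932e+05; ε/D = 0.00467; Haaland → f = 0.03027; ΔP_B = f(L/D)(ρV²/2) = 7.507e+06 Pa.
ΔP_A/ΔP_B = 9.248e+06/7.507e+06 = 1.23.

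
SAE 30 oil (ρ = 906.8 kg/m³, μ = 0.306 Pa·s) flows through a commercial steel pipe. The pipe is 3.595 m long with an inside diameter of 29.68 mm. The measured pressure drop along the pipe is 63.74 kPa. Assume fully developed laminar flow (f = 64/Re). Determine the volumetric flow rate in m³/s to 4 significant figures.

Q ≈ 0.001104 m³/s

For laminar flow, f = 64/Re with Re = ρVD/μ, so Darcy-Weisbach reduces to ΔP = 32μLV/D². Solving for V: V = ΔP·D²/(32μL) = 6.374e+04·(0.02968)²/(32·0.306·3.595) = 1.595 m/s.
Check: Re = ρVD/μ = 906.8·1.595·0.02968/0.306 = 140.3 < 2300, so the laminar assumption holds.
Q = V·A = 1.595·(π/4·0.02968²) = 0.001104 m³/s = 0.001104 m³/s.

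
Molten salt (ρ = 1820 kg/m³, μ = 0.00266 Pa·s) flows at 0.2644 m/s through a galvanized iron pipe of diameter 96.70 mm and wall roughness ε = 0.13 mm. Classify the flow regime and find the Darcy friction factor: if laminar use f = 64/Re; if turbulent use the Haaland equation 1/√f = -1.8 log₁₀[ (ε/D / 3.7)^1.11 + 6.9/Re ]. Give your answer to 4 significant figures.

Re = ρVD/μ = 1820·0.2644·0.0967/0.00266 = 1.749e+04.
Re > 4000 → turbulent. ε/D = 0.00013/0.0967 = 0.00134; Haaland: 1/√f = -1.8 log₁₀[0.000152 + 0.000394] = 5.872, so f = 0.029.

f ≈ 0.02900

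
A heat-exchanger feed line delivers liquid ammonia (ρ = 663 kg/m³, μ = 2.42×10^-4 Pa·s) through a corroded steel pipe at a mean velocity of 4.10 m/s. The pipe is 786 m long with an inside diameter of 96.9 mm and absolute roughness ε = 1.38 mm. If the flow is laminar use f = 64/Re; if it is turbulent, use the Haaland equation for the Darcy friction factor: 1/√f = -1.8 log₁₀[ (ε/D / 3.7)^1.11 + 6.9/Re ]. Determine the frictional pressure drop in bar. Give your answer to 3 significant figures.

ΔP ≈ 19.4 bar

Reynolds number Re = ρVD/μ = 663 · 4.1 · 0.0969 / 0.000242 = 1.088e+06.
Re > 4000 → turbulent. Relative roughness ε/D = 0.00138/0.0969 = 0.0142. Haaland: 1/√f = -1.8 log₁₀[(0.0142/3.7)^1.11 + 6.9/1.088e+06] = -1.8 log₁₀[0.00209 + 6.34e-06] = 4.822, so f = 0.04301.
Darcy-Weisbach: ΔP = f(L/D)(ρV²/2) = 0.04301·(786/0.0969)·(663·4.1²/2) = 0.04301·8111·5573 = 1.944e+06 Pa.
ΔP = 1.944e+06 Pa = 19.4 bar.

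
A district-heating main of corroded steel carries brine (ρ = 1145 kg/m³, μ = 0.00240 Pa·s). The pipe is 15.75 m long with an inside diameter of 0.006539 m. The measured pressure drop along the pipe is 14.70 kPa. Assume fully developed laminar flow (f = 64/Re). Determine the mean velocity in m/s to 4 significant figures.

For laminar flow, f = 64/Re with Re = ρVD/μ, so Darcy-Weisbach reduces to ΔP = 32μLV/D². Solving for V: V = ΔP·D²/(32μL) = 1.47e+04·(0.006539)²/(32·0.0024·15.75) = 0.5196 m/s.
Check: Re = ρVD/μ = 1145·0.5196·0.006539/0.0024 = 1621 < 2300, so the laminar assumption holds.

V ≈ 0.5196 m/s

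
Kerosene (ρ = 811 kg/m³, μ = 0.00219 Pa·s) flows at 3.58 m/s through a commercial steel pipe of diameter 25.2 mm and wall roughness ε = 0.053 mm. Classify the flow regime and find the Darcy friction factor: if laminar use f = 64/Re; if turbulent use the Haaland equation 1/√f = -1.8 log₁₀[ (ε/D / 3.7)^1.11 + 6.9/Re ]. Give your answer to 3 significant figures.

Re = ρVD/μ = 811·3.58·0.0252/0.00219 = 3.341e+04.
Re > 4000 → turbulent. ε/D = 5.3e-05/0.0252 = 0.0021; Haaland: 1/√f = -1.8 log₁₀[0.00025 + 0.000207] = 6.013, so f = 0.02766.

f ≈ 0.0277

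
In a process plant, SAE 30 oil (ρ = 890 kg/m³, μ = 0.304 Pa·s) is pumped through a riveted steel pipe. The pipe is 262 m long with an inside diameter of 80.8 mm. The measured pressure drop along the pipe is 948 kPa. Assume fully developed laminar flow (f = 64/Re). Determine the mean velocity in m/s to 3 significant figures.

For laminar flow, f = 64/Re with Re = ρVD/μ, so Darcy-Weisbach reduces to ΔP = 32μLV/D². Solving for V: V = ΔP·D²/(32μL) = 9.48e+05·(0.0808)²/(32·0.304·262) = 2.428 m/s.
Check: Re = ρVD/μ = 890·2.428·0.0808/0.304 = 574.4 < 2300, so the laminar assumption holds.

V ≈ 2.43 m/s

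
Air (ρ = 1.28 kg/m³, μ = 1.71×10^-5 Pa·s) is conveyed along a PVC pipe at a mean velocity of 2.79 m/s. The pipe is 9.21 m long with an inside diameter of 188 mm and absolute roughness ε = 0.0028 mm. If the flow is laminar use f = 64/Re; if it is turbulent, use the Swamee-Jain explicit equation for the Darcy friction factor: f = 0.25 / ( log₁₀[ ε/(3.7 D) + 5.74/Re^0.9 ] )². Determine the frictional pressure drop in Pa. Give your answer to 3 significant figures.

ΔP ≈ 5.37 Pa

Reynolds number Re = ρVD/μ = 1.28 · 2.79 · 0.188 / 1.71e-05 = 3.926e+04.
Re > 4000 → turbulent. Relative roughness ε/D = 2.8e-06/0.188 = 1.49e-05. Swamee-Jain: f = 0.25/(log₁₀[1.49e-05/3.7 + 5.74/3.926e+04^0.9])² = 0.25/(log₁₀[4.03e-06 + 0.000421])² = 0.25/(-3.372)² = 0.02199.
Darcy-Weisbach: ΔP = f(L/D)(ρV²/2) = 0.02199·(9.21/0.188)·(1.28·2.79²/2) = 0.02199·48.99·4.982 = 5.368 Pa.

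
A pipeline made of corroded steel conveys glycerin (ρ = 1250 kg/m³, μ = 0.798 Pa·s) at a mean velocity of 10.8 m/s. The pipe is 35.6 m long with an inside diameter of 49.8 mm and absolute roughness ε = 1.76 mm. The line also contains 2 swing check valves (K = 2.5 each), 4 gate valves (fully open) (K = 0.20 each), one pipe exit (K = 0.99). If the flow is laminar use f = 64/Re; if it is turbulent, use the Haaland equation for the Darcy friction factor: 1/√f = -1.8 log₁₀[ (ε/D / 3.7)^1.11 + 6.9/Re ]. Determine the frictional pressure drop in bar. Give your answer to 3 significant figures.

ΔP ≈ 44.5 bar

Reynolds number Re = ρVD/μ = 1250 · 10.8 · 0.0498 / 0.798 = 842.5.
Re < 2300 → laminar flow, so f = 64/Re = 64/842.5 = 0.07597 (the turbulent correlation is not needed).
Total minor-loss coefficient ΣK = 2·2.5 + 4·0.2 + 1·0.99 = 6.79.
ΔP = [f·L/D + ΣK]·(ρV²/2) = [0.07597·35.6/0.0498 + 6.79]·(1250·10.8²/2) = [54.31 + 6.79]·7.29e+04 = 4.454e+06 Pa.
ΔP = 4.454e+06 Pa = 44.5 bar.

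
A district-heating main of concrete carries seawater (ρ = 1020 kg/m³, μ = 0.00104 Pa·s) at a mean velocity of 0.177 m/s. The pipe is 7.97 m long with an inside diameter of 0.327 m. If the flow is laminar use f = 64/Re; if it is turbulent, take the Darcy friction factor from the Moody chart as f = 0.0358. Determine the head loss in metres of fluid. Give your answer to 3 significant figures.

Reynolds number Re = ρVD/μ = 1020 · 0.177 · 0.327 / 0.00104 = 5.677e+04.
Re > 4000 → turbulent; use the Moody-chart value f = 0.0358.
Darcy-Weisbach: ΔP = f(L/D)(ρV²/2) = 0.0358·(7.97/0.327)·(1020·0.177²/2) = 0.0358·24.37·15.98 = 13.94 Pa.
Head loss h_f = ΔP/(ρg) = 13.94/(1020·9.81) = 0.00139 m.

h_f ≈ 0.00139 m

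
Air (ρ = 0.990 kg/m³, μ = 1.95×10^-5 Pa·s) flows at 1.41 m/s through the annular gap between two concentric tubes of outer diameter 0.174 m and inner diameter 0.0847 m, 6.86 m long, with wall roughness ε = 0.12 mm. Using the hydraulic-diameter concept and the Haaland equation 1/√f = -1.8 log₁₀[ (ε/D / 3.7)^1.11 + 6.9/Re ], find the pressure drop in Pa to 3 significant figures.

ΔP ≈ 2.76 Pa

Hydraulic diameter D_h = 4A/P = D_o - D_i = 0.174 - 0.0847 = 0.0893 m.
Re = ρVD_h/μ = 0.99·1.41·0.0893/1.95e-05 = 6393.
ε/D_h = 0.00012/0.0893 = 0.00134; Haaland gives 1/√f = -1.8 log₁₀[0.000152+0.00108] = 5.237, so f = 0.03646.
ΔP = f(L/D_h)(ρV²/2) = 0.03646·6.86/0.0893·0.9841 = 2.756 Pa.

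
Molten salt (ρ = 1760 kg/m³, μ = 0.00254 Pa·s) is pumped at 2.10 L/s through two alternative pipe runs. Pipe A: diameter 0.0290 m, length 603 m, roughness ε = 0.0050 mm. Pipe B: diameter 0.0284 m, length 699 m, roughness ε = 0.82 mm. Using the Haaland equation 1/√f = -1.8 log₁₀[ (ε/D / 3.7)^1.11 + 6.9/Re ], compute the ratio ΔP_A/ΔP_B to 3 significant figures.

Pipe A: V = Q/A = 0.0021/0.0006605 = 3.179 m/s; Re = 6.389e+04; ε/D = 0.000172; Haaland → f = 0.02021; ΔP_A = f(L/D)(ρV²/2) = 3.738e+06 Pa.
Pipe B: V = Q/A = 0.0021/0.0006335 = 3.315 m/s; Re = 6.524e+04; ε/D = 0.0289; Haaland → f = 0.05687; ΔP_B = f(L/D)(ρV²/2) = 1.354e+07 Pa.
ΔP_A/ΔP_B = 3.738e+06/1.354e+07 = 0.276.

ΔP_A/ΔP_B ≈ 0.276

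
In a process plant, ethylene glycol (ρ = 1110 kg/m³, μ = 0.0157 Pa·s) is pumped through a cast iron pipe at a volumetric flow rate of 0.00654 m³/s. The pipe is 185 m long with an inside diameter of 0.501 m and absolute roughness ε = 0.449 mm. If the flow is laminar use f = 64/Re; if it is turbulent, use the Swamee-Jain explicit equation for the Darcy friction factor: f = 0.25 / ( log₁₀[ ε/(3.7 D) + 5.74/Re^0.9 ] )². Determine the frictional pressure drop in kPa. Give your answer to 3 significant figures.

Cross-sectional area A = πD²/4 = π(0.501)²/4 = 0.1971 m²; mean velocity V = Q/A = 0.00654/0.1971 = 0.03318 m/s.
Reynolds number Re = ρVD/μ = 1110 · 0.03318 · 0.501 / 0.0157 = 1175.
Re < 2300 → laminar flow, so f = 64/Re = 64/1175 = 0.05446 (the turbulent correlation is not needed).
Darcy-Weisbach: ΔP = f(L/D)(ρV²/2) = 0.05446·(185/0.501)·(1110·0.03318²/2) = 0.05446·369.3·0.6108 = 12.28 Pa.
ΔP = 12.28 Pa = 0.0123 kPa.

ΔP ≈ 0.0123 kPa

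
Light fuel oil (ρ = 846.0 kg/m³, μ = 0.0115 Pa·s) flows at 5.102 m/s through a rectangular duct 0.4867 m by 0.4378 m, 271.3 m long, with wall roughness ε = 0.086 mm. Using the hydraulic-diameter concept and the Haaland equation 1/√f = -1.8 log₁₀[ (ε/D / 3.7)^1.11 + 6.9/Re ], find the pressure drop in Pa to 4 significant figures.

ΔP ≈ 111000 Pa

Hydraulic diameter D_h = 4A/P = 4·(0.4867·0.4378)/(2·(0.4867+0.4378)) = 0.8523/1.849 = 0.461 m.
Re = ρVD_h/μ = 846·5.102·0.461/0.0115 = 1.73e+05.
ε/D_h = 8.6e-05/0.461 = 0.000187; Haaland gives 1/√f = -1.8 log₁₀[1.7e-05+3.99e-05] = 7.641, so f = 0.01713.
ΔP = f(L/D_h)(ρV²/2) = 0.01713·271.3/0.461·1.101e+04 = 1.11e+05 Pa.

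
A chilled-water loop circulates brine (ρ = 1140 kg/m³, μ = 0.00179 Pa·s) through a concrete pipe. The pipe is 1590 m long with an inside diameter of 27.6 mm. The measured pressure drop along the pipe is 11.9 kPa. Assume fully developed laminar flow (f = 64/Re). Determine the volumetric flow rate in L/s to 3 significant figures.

Q ≈ 0.0595 L/s

For laminar flow, f = 64/Re with Re = ρVD/μ, so Darcy-Weisbach reduces to ΔP = 32μLV/D². Solving for V: V = ΔP·D²/(32μL) = 1.19e+04·(0.0276)²/(32·0.00179·1590) = 0.09953 m/s.
Check: Re = ρVD/μ = 1140·0.09953·0.0276/0.00179 = 1750 < 2300, so the laminar assumption holds.
Q = V·A = 0.09953·(π/4·0.0276²) = 5.955e-05 m³/s = 0.0595 L/s.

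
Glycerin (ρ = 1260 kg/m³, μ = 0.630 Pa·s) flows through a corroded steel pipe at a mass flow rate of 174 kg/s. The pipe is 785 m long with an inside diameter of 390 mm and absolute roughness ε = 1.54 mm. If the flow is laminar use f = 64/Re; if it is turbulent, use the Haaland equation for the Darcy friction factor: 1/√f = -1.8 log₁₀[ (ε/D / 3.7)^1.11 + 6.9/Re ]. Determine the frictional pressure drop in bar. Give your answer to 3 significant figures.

A = πD²/4 = π(0.39)²/4 = 0.1195 m²; mean velocity V = ṁ/(ρA) = 174/(1260 · 0.1195) = 1.156 m/s.
Reynolds number Re = ρVD/μ = 1260 · 1.156 · 0.39 / 0.63 = 901.7.
Re < 2300 → laminar flow, so f = 64/Re = 64/901.7 = 0.07098 (the turbulent correlation is not needed).
Darcy-Weisbach: ΔP = f(L/D)(ρV²/2) = 0.07098·(785/0.39)·(1260·1.156²/2) = 0.07098·2013·841.9 = 1.203e+05 Pa.
ΔP = 1.203e+05 Pa = 1.20 bar.

ΔP ≈ 1.20 bar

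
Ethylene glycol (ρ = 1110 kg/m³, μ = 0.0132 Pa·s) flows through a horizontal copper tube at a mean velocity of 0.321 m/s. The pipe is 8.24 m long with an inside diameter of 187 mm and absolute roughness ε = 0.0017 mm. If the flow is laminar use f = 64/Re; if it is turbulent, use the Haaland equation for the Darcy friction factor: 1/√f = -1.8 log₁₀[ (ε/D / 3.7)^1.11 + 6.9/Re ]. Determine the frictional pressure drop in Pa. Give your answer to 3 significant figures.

Reynolds number Re = ρVD/μ = 1110 · 0.321 · 0.187 / 0.0132 = 5048.
Re > 4000 → turbulent. Relative roughness ε/D = 1.7e-06/0.187 = 9.09e-06. Haaland: 1/√f = -1.8 log₁₀[(9.09e-06/3.7)^1.11 + 6.9/5048] = -1.8 log₁₀[5.93e-07 + 0.00137] = 5.155, so f = 0.03763.
Darcy-Weisbach: ΔP = f(L/D)(ρV²/2) = 0.03763·(8.24/0.187)·(1110·0.321²/2) = 0.03763·44.06·57.19 = 94.82 Pa.

ΔP ≈ 94.8 Pa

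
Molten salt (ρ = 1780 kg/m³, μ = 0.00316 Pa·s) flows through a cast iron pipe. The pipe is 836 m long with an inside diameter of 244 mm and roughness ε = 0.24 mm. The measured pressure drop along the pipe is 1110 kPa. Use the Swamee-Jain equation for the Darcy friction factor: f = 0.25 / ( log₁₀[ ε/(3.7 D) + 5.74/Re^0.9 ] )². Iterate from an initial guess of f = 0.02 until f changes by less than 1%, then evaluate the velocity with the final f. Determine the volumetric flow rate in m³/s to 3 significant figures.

Rearranging Darcy-Weisbach: V = √(2·ΔP·D/(f·L·ρ)). With ε/D = 0.00024/0.244 = 0.000984, iterate starting from f = 0.02:
  f = 0.02 → V = √(2·1.11e+06·0.244/(0.02·836·1780)) = 4.266 m/s; Re = ρVD/μ = 5.864e+05; f → 0.02019
Converged (Δf/f < 1%). With the final f = 0.02019: V = √(2·1.11e+06·0.244/(0.02019·836·1780)) = 4.246 m/s.
Q = V·A = 4.246·(π/4·0.244²) = 0.1985 m³/s = 0.199 m³/s.

Q ≈ 0.199 m³/s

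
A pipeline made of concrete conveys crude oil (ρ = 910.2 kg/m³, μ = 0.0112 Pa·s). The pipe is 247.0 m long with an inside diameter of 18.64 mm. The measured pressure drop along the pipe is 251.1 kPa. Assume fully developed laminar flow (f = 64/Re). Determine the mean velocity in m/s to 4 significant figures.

V ≈ 0.9855 m/s

For laminar flow, f = 64/Re with Re = ρVD/μ, so Darcy-Weisbach reduces to ΔP = 32μLV/D². Solving for V: V = ΔP·D²/(32μL) = 2.511e+05·(0.01864)²/(32·0.0112·247) = 0.9855 m/s.
Check: Re = ρVD/μ = 910.2·0.9855·0.01864/0.0112 = 1493 < 2300, so the laminar assumption holds.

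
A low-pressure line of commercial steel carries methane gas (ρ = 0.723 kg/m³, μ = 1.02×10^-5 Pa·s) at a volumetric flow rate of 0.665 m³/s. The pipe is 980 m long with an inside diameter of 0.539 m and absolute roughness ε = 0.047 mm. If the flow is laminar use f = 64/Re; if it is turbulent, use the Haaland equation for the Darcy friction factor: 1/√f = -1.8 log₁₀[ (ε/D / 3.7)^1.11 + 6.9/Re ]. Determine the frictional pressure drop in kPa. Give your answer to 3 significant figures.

Cross-sectional area A = πD²/4 = π(0.539)²/4 = 0.2282 m²; mean velocity V = Q/A = 0.665/0.2282 = 2.914 m/s.
Reynolds number Re = ρVD/μ = 0.723 · 2.914 · 0.539 / 1.02e-05 = 1.113e+05.
Re > 4000 → turbulent. Relative roughness ε/D = 4.7e-05/0.539 = 8.72e-05. Haaland: 1/√f = -1.8 log₁₀[(8.72e-05/3.7)^1.11 + 6.9/1.113e+05] = -1.8 log₁₀[7.3e-06 + 6.2e-05] = 7.487, so f = 0.01784.
Darcy-Weisbach: ΔP = f(L/D)(ρV²/2) = 0.01784·(980/0.539)·(0.723·2.914²/2) = 0.01784·1818·3.071 = 99.59 Pa.
ΔP = 99.59 Pa = 0.0996 kPa.

ΔP ≈ 0.0996 kPa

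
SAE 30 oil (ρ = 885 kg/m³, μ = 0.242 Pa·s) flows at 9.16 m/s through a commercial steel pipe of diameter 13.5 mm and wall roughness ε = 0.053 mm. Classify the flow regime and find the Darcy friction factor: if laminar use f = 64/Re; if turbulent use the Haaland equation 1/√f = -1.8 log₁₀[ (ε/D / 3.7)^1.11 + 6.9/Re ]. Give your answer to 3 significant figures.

f ≈ 0.142

Re = ρVD/μ = 885·9.16·0.0135/0.242 = 452.2.
Re < 2300 → laminar, so f = 64/Re = 0.1415 (roughness is irrelevant in laminar flow).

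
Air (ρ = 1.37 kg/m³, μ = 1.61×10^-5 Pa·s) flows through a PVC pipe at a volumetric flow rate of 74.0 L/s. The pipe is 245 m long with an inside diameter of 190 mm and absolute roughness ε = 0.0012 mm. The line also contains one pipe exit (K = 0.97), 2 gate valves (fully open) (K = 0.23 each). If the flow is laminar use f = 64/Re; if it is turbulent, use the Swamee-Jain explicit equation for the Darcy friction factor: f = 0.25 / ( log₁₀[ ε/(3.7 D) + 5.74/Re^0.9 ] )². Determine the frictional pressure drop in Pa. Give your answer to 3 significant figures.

Q = 74.0 L/s = 74.0/1000 = 0.074 m³/s.
Cross-sectional area A = πD²/4 = π(0.19)²/4 = 0.02835 m²; mean velocity V = Q/A = 0.074/0.02835 = 2.61 m/s.
Reynolds number Re = ρVD/μ = 1.37 · 2.61 · 0.19 / 1.61e-05 = 4.22e+04.
Re > 4000 → turbulent. Relative roughness ε/D = 1.2e-06/0.19 = 6.32e-06. Swamee-Jain: f = 0.25/(log₁₀[6.32e-06/3.7 + 5.74/4.22e+04^0.9])² = 0.25/(log₁₀[1.71e-06 + 0.000395])² = 0.25/(-3.402)² = 0.0216.
Total minor-loss coefficient ΣK = 1·0.97 + 2·0.23 = 1.43.
ΔP = [f·L/D + ΣK]·(ρV²/2) = [0.0216·245/0.19 + 1.43]·(1.37·2.61²/2) = [27.85 + 1.43]·4.666 = 136.6 Pa.

ΔP ≈ 137 Pa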